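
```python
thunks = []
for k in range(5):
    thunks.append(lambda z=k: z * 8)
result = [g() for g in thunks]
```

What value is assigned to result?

Step 1: Default arg z=k captures k at each iteration.
Step 2: thunks[k] has z defaulting to k, returns k * 8.
Step 3: result = [0, 8, 16, 24, 32]

The answer is [0, 8, 16, 24, 32].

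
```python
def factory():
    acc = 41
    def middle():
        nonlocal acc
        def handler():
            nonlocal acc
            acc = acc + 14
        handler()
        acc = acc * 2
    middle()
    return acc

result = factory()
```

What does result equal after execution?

Step 1: acc = 41.
Step 2: handler() adds 14: acc = 41 + 14 = 55.
Step 3: middle() doubles: acc = 55 * 2 = 110.
Step 4: result = 110

The answer is 110.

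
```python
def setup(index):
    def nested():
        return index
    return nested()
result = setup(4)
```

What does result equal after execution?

Step 1: setup(4) binds parameter index = 4.
Step 2: nested() looks up index in enclosing scope and finds the parameter index = 4.
Step 3: result = 4

The answer is 4.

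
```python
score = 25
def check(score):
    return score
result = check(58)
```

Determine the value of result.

Step 1: Global score = 25.
Step 2: check(58) takes parameter score = 58, which shadows the global.
Step 3: result = 58

The answer is 58.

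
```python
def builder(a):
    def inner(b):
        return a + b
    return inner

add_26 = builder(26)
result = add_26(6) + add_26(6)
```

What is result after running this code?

Step 1: add_26 captures a = 26.
Step 2: add_26(6) = 26 + 6 = 32, called twice.
Step 3: result = 32 + 32 = 64

The answer is 64.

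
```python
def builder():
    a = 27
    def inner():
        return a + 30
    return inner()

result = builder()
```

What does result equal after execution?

Step 1: builder() defines a = 27.
Step 2: inner() reads a = 27 from enclosing scope, returns 27 + 30 = 57.
Step 3: result = 57

The answer is 57.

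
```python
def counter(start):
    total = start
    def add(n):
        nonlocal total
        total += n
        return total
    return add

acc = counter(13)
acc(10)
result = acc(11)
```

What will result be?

Step 1: counter(13) creates closure with total = 13.
Step 2: First acc(10): total = 13 + 10 = 23.
Step 3: Second acc(11): total = 23 + 11 = 34. result = 34

The answer is 34.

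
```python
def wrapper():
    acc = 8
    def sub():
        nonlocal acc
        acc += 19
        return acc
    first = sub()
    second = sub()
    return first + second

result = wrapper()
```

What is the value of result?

Step 1: acc starts at 8.
Step 2: First call: acc = 8 + 19 = 27, returns 27.
Step 3: Second call: acc = 27 + 19 = 46, returns 46.
Step 4: result = 27 + 46 = 73

The answer is 73.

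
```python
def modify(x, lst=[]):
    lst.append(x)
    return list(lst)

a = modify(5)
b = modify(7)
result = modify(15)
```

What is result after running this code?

Step 1: Default list is shared. list() creates copies for return values.
Step 2: Internal list grows: [5] -> [5, 7] -> [5, 7, 15].
Step 3: result = [5, 7, 15]

The answer is [5, 7, 15].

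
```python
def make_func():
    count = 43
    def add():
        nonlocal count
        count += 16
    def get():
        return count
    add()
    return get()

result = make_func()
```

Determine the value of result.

Step 1: count = 43. add() modifies it via nonlocal, get() reads it.
Step 2: add() makes count = 43 + 16 = 59.
Step 3: get() returns 59. result = 59

The answer is 59.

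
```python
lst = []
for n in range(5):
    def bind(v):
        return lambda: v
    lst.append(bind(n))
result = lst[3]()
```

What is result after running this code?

Step 1: bind(n) creates a new scope capturing v = n at call time.
Step 2: lst[3] = bind(3), so its lambda captures v = 3.
Step 3: result = 3 (closure factory fixes late binding)

The answer is 3.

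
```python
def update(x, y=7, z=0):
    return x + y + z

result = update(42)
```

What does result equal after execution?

Step 1: update(42) uses defaults y = 7, z = 0.
Step 2: Returns 42 + 7 + 0 = 49.
Step 3: result = 49

The answer is 49.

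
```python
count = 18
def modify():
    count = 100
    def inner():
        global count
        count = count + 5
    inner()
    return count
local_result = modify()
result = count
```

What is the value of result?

Step 1: Global count = 18. modify() creates local count = 100.
Step 2: inner() declares global count and adds 5: global count = 18 + 5 = 23.
Step 3: modify() returns its local count = 100 (unaffected by inner).
Step 4: result = global count = 23

The answer is 23.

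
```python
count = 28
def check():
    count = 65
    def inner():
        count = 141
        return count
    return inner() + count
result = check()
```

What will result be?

Step 1: check() has local count = 65. inner() has local count = 141.
Step 2: inner() returns its local count = 141.
Step 3: check() returns 141 + its own count (65) = 206

The answer is 206.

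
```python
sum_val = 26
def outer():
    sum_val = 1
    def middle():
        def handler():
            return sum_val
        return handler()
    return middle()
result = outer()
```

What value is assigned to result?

Step 1: outer() defines sum_val = 1. middle() and handler() have no local sum_val.
Step 2: handler() checks local (none), enclosing middle() (none), enclosing outer() and finds sum_val = 1.
Step 3: result = 1

The answer is 1.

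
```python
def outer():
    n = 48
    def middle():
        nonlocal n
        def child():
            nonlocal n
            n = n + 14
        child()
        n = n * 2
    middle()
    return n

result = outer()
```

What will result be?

Step 1: n = 48.
Step 2: child() adds 14: n = 48 + 14 = 62.
Step 3: middle() doubles: n = 62 * 2 = 124.
Step 4: result = 124

The answer is 124.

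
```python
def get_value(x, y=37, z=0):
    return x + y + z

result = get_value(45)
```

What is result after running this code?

Step 1: get_value(45) uses defaults y = 37, z = 0.
Step 2: Returns 45 + 37 + 0 = 82.
Step 3: result = 82

The answer is 82.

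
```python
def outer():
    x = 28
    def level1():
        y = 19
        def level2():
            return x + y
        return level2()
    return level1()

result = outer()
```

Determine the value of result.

Step 1: x = 28 in outer. y = 19 in level1.
Step 2: level2() reads x = 28 and y = 19 from enclosing scopes.
Step 3: result = 28 + 19 = 47

The answer is 47.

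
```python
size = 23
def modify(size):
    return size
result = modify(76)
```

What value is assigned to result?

Step 1: Global size = 23.
Step 2: modify(76) takes parameter size = 76, which shadows the global.
Step 3: result = 76

The answer is 76.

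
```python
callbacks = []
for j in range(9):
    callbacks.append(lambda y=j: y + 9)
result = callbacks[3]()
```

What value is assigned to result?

Step 1: Default argument y=j captures j's value at definition time.
Step 2: callbacks[3] was defined when j = 3, so y defaults to 3.
Step 3: result = 3 + 9 = 12 (default arg fixes the late binding issue)

The answer is 12.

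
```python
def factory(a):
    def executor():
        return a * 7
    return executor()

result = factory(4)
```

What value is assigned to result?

Step 1: factory(4) binds parameter a = 4.
Step 2: executor() accesses a = 4 from enclosing scope.
Step 3: result = 4 * 7 = 28

The answer is 28.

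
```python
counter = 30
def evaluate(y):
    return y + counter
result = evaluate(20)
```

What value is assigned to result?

Step 1: counter = 30 is defined globally.
Step 2: evaluate(20) uses parameter y = 20 and looks up counter from global scope = 30.
Step 3: result = 20 + 30 = 50

The answer is 50.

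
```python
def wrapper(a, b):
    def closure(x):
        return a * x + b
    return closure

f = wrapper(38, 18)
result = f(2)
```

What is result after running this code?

Step 1: wrapper(38, 18) captures a = 38, b = 18.
Step 2: f(2) computes 38 * 2 + 18 = 94.
Step 3: result = 94

The answer is 94.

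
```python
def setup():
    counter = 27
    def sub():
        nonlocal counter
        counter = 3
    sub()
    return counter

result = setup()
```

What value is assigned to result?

Step 1: setup() sets counter = 27.
Step 2: sub() uses nonlocal to reassign counter = 3.
Step 3: result = 3

The answer is 3.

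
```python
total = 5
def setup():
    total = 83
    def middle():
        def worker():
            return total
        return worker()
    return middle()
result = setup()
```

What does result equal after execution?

Step 1: setup() defines total = 83. middle() and worker() have no local total.
Step 2: worker() checks local (none), enclosing middle() (none), enclosing setup() and finds total = 83.
Step 3: result = 83

The answer is 83.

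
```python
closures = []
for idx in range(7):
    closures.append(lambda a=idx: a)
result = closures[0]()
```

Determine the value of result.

Step 1: Default argument a=idx captures idx's value at each iteration.
Step 2: closures[0] captured a = 0 when idx was 0.
Step 3: result = 0

The answer is 0.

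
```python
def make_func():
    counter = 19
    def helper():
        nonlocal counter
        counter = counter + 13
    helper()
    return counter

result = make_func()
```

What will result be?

Step 1: make_func() sets counter = 19.
Step 2: helper() uses nonlocal to modify counter in make_func's scope: counter = 19 + 13 = 32.
Step 3: make_func() returns the modified counter = 32

The answer is 32.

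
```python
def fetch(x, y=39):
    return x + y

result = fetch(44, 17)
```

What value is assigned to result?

Step 1: fetch(44, 17) overrides default y with 17.
Step 2: Returns 44 + 17 = 61.
Step 3: result = 61

The answer is 61.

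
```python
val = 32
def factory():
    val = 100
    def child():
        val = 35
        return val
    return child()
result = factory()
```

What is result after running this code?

Step 1: Three scopes define val: global (32), factory (100), child (35).
Step 2: child() has its own local val = 35, which shadows both enclosing and global.
Step 3: result = 35 (local wins in LEGB)

The answer is 35.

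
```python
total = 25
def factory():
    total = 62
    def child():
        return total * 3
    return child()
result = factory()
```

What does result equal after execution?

Step 1: factory() shadows global total with total = 62.
Step 2: child() finds total = 62 in enclosing scope, computes 62 * 3 = 186.
Step 3: result = 186

The answer is 186.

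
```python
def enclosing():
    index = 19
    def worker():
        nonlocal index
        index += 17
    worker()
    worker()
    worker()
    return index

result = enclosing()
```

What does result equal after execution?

Step 1: index starts at 19.
Step 2: worker() is called 3 times, each adding 17.
Step 3: index = 19 + 17 * 3 = 70

The answer is 70.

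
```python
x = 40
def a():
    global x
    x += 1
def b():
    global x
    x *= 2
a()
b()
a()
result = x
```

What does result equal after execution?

Step 1: x = 40.
Step 2: a(): x = 40 + 1 = 41.
Step 3: b(): x = 41 * 2 = 82.
Step 4: a(): x = 82 + 1 = 83

The answer is 83.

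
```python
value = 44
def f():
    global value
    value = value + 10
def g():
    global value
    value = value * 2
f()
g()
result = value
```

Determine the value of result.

Step 1: value = 44.
Step 2: f() adds 10: value = 44 + 10 = 54.
Step 3: g() doubles: value = 54 * 2 = 108.
Step 4: result = 108

The answer is 108.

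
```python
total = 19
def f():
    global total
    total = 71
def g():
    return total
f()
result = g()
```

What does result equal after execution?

Step 1: total = 19.
Step 2: f() sets global total = 71.
Step 3: g() reads global total = 71. result = 71

The answer is 71.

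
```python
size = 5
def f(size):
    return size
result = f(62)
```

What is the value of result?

Step 1: Global size = 5.
Step 2: f(62) takes parameter size = 62, which shadows the global.
Step 3: result = 62

The answer is 62.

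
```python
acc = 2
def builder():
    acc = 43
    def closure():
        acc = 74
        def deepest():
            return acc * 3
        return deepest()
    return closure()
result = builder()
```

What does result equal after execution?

Step 1: deepest() looks up acc through LEGB: not local, finds acc = 74 in enclosing closure().
Step 2: Returns 74 * 3 = 222.
Step 3: result = 222

The answer is 222.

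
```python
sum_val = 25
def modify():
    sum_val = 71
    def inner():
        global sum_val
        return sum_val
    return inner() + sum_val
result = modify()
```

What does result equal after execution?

Step 1: Global sum_val = 25. modify() shadows with local sum_val = 71.
Step 2: inner() uses global keyword, so inner() returns global sum_val = 25.
Step 3: modify() returns 25 + 71 = 96

The answer is 96.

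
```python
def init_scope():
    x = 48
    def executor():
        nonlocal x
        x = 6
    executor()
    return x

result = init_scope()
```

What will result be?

Step 1: init_scope() sets x = 48.
Step 2: executor() uses nonlocal to reassign x = 6.
Step 3: result = 6

The answer is 6.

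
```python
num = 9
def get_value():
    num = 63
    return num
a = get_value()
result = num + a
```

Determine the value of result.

Step 1: Global num = 9. get_value() returns local num = 63.
Step 2: a = 63. Global num still = 9.
Step 3: result = 9 + 63 = 72

The answer is 72.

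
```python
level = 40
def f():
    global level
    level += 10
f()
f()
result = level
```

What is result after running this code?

Step 1: level = 40.
Step 2: First f(): level = 40 + 10 = 50.
Step 3: Second f(): level = 50 + 10 = 60. result = 60

The answer is 60.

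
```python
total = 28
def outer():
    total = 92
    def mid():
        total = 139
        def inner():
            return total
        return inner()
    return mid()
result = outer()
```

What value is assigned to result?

Step 1: Three levels of shadowing: global 28, outer 92, mid 139.
Step 2: inner() finds total = 139 in enclosing mid() scope.
Step 3: result = 139

The answer is 139.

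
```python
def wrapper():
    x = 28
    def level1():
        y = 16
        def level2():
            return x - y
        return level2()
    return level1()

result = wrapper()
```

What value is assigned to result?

Step 1: x = 28 in wrapper. y = 16 in level1.
Step 2: level2() reads x = 28 and y = 16 from enclosing scopes.
Step 3: result = 28 - 16 = 12

The answer is 12.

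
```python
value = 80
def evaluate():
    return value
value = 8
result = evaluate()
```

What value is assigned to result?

Step 1: value is first set to 80, then reassigned to 8.
Step 2: evaluate() is called after the reassignment, so it looks up the current global value = 8.
Step 3: result = 8

The answer is 8.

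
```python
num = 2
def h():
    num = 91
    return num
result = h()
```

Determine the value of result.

Step 1: Global num = 2.
Step 2: h() creates local num = 91, shadowing the global.
Step 3: Returns local num = 91. result = 91

The answer is 91.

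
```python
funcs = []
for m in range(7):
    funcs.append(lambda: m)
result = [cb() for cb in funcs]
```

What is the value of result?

Step 1: All 7 lambdas share the same variable m.
Step 2: After the loop, m = 6.
Step 3: Each call returns 6. result = [6, 6, 6, 6, 6, 6, 6]

The answer is [6, 6, 6, 6, 6, 6, 6].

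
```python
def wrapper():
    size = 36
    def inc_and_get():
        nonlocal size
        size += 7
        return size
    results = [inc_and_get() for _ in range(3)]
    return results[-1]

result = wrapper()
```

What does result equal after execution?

Step 1: size = 36.
Step 2: Three calls to inc_and_get(), each adding 7.
Step 3: Last value = 36 + 7 * 3 = 57

The answer is 57.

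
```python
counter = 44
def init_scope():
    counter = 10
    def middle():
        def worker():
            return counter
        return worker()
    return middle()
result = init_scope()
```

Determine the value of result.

Step 1: init_scope() defines counter = 10. middle() and worker() have no local counter.
Step 2: worker() checks local (none), enclosing middle() (none), enclosing init_scope() and finds counter = 10.
Step 3: result = 10

The answer is 10.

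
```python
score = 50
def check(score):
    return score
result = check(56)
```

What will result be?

Step 1: Global score = 50.
Step 2: check(56) takes parameter score = 56, which shadows the global.
Step 3: result = 56

The answer is 56.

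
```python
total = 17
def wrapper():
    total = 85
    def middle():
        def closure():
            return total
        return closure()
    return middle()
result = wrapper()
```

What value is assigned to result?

Step 1: wrapper() defines total = 85. middle() and closure() have no local total.
Step 2: closure() checks local (none), enclosing middle() (none), enclosing wrapper() and finds total = 85.
Step 3: result = 85

The answer is 85.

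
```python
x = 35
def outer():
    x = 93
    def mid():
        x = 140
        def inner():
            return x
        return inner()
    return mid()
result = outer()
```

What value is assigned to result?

Step 1: Three levels of shadowing: global 35, outer 93, mid 140.
Step 2: inner() finds x = 140 in enclosing mid() scope.
Step 3: result = 140

The answer is 140.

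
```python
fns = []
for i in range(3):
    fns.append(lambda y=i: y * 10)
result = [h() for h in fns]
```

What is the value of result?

Step 1: Default arg y=i captures i at each iteration.
Step 2: fns[k] has y defaulting to k, returns k * 10.
Step 3: result = [0, 10, 20]

The answer is [0, 10, 20].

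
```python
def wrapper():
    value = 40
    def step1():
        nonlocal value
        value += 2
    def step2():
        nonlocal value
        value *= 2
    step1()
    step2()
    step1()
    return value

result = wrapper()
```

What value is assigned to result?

Step 1: value = 40.
Step 2: step1(): value = 40 + 2 = 42.
Step 3: step2(): value = 42 * 2 = 84.
Step 4: step1(): value = 84 + 2 = 86. result = 86

The answer is 86.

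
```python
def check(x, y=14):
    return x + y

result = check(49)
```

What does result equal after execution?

Step 1: check(49) uses default y = 14.
Step 2: Returns 49 + 14 = 63.
Step 3: result = 63

The answer is 63.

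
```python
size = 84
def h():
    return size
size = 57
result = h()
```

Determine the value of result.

Step 1: size is first set to 84, then reassigned to 57.
Step 2: h() is called after the reassignment, so it looks up the current global size = 57.
Step 3: result = 57

The answer is 57.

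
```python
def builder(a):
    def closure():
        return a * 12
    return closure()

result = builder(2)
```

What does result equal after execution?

Step 1: builder(2) binds parameter a = 2.
Step 2: closure() accesses a = 2 from enclosing scope.
Step 3: result = 2 * 12 = 24

The answer is 24.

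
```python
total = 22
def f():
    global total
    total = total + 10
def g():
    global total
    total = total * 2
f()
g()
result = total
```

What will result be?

Step 1: total = 22.
Step 2: f() adds 10: total = 22 + 10 = 32.
Step 3: g() doubles: total = 32 * 2 = 64.
Step 4: result = 64

The answer is 64.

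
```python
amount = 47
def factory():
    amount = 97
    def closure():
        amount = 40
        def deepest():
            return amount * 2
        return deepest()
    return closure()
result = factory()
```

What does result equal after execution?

Step 1: deepest() looks up amount through LEGB: not local, finds amount = 40 in enclosing closure().
Step 2: Returns 40 * 2 = 80.
Step 3: result = 80

The answer is 80.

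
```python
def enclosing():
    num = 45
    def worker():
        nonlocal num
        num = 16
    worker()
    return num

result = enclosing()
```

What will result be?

Step 1: enclosing() sets num = 45.
Step 2: worker() uses nonlocal to reassign num = 16.
Step 3: result = 16

The answer is 16.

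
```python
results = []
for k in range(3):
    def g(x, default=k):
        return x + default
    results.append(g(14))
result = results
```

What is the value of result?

Step 1: Default argument default=k is evaluated at function definition time.
Step 2: Each iteration creates g with default = current k value.
Step 3: g(14) returns 14 + default. results = [14, 15, 16]

The answer is [14, 15, 16].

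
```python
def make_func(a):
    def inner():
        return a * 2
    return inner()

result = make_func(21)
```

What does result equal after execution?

Step 1: make_func(21) binds parameter a = 21.
Step 2: inner() accesses a = 21 from enclosing scope.
Step 3: result = 21 * 2 = 42

The answer is 42.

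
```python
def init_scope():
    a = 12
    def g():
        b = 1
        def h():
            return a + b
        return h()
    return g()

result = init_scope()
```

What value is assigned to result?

Step 1: init_scope() defines a = 12. g() defines b = 1.
Step 2: h() accesses both from enclosing scopes: a = 12, b = 1.
Step 3: result = 12 + 1 = 13

The answer is 13.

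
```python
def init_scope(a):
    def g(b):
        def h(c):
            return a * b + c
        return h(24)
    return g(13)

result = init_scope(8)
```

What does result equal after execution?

Step 1: a = 8, b = 13, c = 24.
Step 2: h() computes a * b + c = 8 * 13 + 24 = 128.
Step 3: result = 128

The answer is 128.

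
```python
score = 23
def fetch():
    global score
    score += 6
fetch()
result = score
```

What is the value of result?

Step 1: score = 23 globally.
Step 2: fetch() modifies global score: score += 6 = 29.
Step 3: result = 29

The answer is 29.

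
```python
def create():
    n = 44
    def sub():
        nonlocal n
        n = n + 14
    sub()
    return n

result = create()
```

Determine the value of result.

Step 1: create() sets n = 44.
Step 2: sub() uses nonlocal to modify n in create's scope: n = 44 + 14 = 58.
Step 3: create() returns the modified n = 58

The answer is 58.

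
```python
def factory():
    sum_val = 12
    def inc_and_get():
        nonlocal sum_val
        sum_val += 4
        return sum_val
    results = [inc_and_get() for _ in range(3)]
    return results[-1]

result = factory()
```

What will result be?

Step 1: sum_val = 12.
Step 2: Three calls to inc_and_get(), each adding 4.
Step 3: Last value = 12 + 4 * 3 = 24

The answer is 24.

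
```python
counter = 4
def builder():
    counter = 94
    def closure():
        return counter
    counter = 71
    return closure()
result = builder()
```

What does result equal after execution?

Step 1: builder() sets counter = 94, then later counter = 71.
Step 2: closure() is called after counter is reassigned to 71. Closures capture variables by reference, not by value.
Step 3: result = 71

The answer is 71.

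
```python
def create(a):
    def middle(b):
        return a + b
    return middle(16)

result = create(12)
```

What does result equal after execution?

Step 1: create(12) passes a = 12.
Step 2: middle(16) has b = 16, reads a = 12 from enclosing.
Step 3: result = 12 + 16 = 28

The answer is 28.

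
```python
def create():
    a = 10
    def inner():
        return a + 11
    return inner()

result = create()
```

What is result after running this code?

Step 1: create() defines a = 10.
Step 2: inner() reads a = 10 from enclosing scope, returns 10 + 11 = 21.
Step 3: result = 21

The answer is 21.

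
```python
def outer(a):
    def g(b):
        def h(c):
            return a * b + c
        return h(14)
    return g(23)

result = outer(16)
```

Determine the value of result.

Step 1: a = 16, b = 23, c = 14.
Step 2: h() computes a * b + c = 16 * 23 + 14 = 382.
Step 3: result = 382

The answer is 382.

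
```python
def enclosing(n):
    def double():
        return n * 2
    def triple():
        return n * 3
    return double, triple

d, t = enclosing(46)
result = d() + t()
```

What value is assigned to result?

Step 1: Both closures capture the same n = 46.
Step 2: d() = 46 * 2 = 92, t() = 46 * 3 = 138.
Step 3: result = 92 + 138 = 230

The answer is 230.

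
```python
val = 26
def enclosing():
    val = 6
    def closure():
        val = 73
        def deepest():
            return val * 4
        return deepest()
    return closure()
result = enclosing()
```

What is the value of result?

Step 1: deepest() looks up val through LEGB: not local, finds val = 73 in enclosing closure().
Step 2: Returns 73 * 4 = 292.
Step 3: result = 292

The answer is 292.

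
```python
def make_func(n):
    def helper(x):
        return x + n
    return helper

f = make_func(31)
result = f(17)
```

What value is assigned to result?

Step 1: make_func(31) creates a closure that captures n = 31.
Step 2: f(17) calls the closure with x = 17, returning 17 + 31 = 48.
Step 3: result = 48

The answer is 48.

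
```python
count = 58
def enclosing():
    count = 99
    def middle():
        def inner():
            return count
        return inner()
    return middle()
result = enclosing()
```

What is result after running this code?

Step 1: enclosing() defines count = 99. middle() and inner() have no local count.
Step 2: inner() checks local (none), enclosing middle() (none), enclosing enclosing() and finds count = 99.
Step 3: result = 99

The answer is 99.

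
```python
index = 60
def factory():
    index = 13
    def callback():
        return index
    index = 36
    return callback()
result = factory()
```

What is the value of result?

Step 1: factory() sets index = 13, then later index = 36.
Step 2: callback() is called after index is reassigned to 36. Closures capture variables by reference, not by value.
Step 3: result = 36

The answer is 36.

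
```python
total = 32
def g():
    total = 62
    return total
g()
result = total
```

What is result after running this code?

Step 1: Global total = 32.
Step 2: g() creates local total = 62 (shadow, not modification).
Step 3: After g() returns, global total is unchanged. result = 32

The answer is 32.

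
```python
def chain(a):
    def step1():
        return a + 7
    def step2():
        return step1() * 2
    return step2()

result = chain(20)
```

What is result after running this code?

Step 1: chain(20) captures a = 20.
Step 2: step2() calls step1() which returns 20 + 7 = 27.
Step 3: step2() returns 27 * 2 = 54

The answer is 54.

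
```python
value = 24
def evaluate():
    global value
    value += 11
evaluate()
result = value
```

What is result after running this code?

Step 1: value = 24 globally.
Step 2: evaluate() modifies global value: value += 11 = 35.
Step 3: result = 35

The answer is 35.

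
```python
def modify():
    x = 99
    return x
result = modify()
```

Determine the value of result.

Step 1: modify() defines x = 99 in its local scope.
Step 2: return x finds the local variable x = 99.
Step 3: result = 99

The answer is 99.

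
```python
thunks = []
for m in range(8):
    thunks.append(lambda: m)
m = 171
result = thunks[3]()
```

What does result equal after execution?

Step 1: Lambdas capture the variable m by reference, not by value.
Step 2: After the loop, m is reassigned to 171.
Step 3: thunks[3]() looks up the current m = 171. result = 171

The answer is 171.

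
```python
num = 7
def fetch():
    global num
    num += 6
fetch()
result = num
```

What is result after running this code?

Step 1: num = 7 globally.
Step 2: fetch() modifies global num: num += 6 = 13.
Step 3: result = 13

The answer is 13.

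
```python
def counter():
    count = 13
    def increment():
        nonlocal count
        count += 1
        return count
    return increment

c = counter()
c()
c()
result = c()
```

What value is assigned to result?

Step 1: counter() creates closure with count = 13.
Step 2: Each c() call increments count via nonlocal. After 3 calls: 13 + 3 = 16.
Step 3: result = 16

The answer is 16.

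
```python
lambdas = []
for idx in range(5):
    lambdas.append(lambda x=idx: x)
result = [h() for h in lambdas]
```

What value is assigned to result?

Step 1: Default arg x=idx captures idx at each iteration.
Step 2: Each lambda has its own default: 0, 1, ..., 4.
Step 3: result = [0, 1, 2, 3, 4]

The answer is [0, 1, 2, 3, 4].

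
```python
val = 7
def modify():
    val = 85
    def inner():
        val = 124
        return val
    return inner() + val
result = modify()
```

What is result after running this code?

Step 1: modify() has local val = 85. inner() has local val = 124.
Step 2: inner() returns its local val = 124.
Step 3: modify() returns 124 + its own val (85) = 209

The answer is 209.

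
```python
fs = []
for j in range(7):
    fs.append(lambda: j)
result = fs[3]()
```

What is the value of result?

Step 1: The loop creates 7 lambdas, all referencing the same variable j.
Step 2: After the loop, j = 6 (final value).
Step 3: fs[3]() looks up j at call time and finds 6. This is the late binding gotcha. result = 6

The answer is 6.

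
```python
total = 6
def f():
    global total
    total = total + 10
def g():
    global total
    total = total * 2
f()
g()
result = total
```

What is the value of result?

Step 1: total = 6.
Step 2: f() adds 10: total = 6 + 10 = 16.
Step 3: g() doubles: total = 16 * 2 = 32.
Step 4: result = 32

The answer is 32.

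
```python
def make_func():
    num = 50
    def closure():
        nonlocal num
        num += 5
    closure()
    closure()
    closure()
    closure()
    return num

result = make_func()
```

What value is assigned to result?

Step 1: num starts at 50.
Step 2: closure() is called 4 times, each adding 5.
Step 3: num = 50 + 5 * 4 = 70

The answer is 70.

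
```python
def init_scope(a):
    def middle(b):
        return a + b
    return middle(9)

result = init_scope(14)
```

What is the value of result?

Step 1: init_scope(14) passes a = 14.
Step 2: middle(9) has b = 9, reads a = 14 from enclosing.
Step 3: result = 14 + 9 = 23

The answer is 23.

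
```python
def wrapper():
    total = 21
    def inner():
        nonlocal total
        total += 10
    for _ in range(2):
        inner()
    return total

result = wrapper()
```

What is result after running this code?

Step 1: total = 21.
Step 2: inner() is called 2 times in a loop, each adding 10 via nonlocal.
Step 3: total = 21 + 10 * 2 = 41

The answer is 41.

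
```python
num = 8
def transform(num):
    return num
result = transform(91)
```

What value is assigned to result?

Step 1: Global num = 8.
Step 2: transform(91) takes parameter num = 91, which shadows the global.
Step 3: result = 91

The answer is 91.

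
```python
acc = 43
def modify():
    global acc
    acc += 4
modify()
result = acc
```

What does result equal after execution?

Step 1: acc = 43 globally.
Step 2: modify() modifies global acc: acc += 4 = 47.
Step 3: result = 47

The answer is 47.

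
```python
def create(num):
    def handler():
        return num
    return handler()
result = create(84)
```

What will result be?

Step 1: create(84) binds parameter num = 84.
Step 2: handler() looks up num in enclosing scope and finds the parameter num = 84.
Step 3: result = 84

The answer is 84.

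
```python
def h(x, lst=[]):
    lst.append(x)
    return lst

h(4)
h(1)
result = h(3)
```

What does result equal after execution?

Step 1: Mutable default argument gotcha! The list [] is created once.
Step 2: Each call appends to the SAME list: [4], [4, 1], [4, 1, 3].
Step 3: result = [4, 1, 3]

The answer is [4, 1, 3].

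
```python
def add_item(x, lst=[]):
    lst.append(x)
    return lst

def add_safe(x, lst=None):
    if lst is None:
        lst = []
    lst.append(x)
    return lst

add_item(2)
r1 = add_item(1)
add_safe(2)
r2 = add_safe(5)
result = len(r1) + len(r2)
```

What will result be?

Step 1: add_item shares mutable default: after 2 calls, lst = [2, 1], len = 2.
Step 2: add_safe creates fresh list each time: r2 = [5], len = 1.
Step 3: result = 2 + 1 = 3

The answer is 3.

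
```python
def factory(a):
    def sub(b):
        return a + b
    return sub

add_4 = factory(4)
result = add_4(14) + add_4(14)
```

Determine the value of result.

Step 1: add_4 captures a = 4.
Step 2: add_4(14) = 4 + 14 = 18, called twice.
Step 3: result = 18 + 18 = 36

The answer is 36.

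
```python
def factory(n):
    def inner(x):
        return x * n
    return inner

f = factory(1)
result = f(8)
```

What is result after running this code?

Step 1: factory(1) creates a closure capturing n = 1.
Step 2: f(8) computes 8 * 1 = 8.
Step 3: result = 8

The answer is 8.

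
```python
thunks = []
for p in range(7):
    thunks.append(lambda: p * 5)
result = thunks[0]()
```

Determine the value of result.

Step 1: All lambdas reference the same variable p (late binding).
Step 2: After the loop, p = 6. Every lambda returns p * 5.
Step 3: thunks[0]() = 6 * 5 = 30

The answer is 30.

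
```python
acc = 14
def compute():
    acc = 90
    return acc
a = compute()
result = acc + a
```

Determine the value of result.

Step 1: Global acc = 14. compute() returns local acc = 90.
Step 2: a = 90. Global acc still = 14.
Step 3: result = 14 + 90 = 104

The answer is 104.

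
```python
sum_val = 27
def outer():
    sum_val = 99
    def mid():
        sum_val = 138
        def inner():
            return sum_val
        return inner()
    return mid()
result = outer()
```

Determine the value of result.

Step 1: Three levels of shadowing: global 27, outer 99, mid 138.
Step 2: inner() finds sum_val = 138 in enclosing mid() scope.
Step 3: result = 138

The answer is 138.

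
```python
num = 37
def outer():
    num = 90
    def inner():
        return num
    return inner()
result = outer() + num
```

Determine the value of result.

Step 1: Global num = 37. outer() shadows with num = 90.
Step 2: inner() returns enclosing num = 90. outer() = 90.
Step 3: result = 90 + global num (37) = 127

The answer is 127.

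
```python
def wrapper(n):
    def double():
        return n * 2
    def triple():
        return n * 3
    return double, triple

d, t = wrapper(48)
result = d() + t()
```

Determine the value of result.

Step 1: Both closures capture the same n = 48.
Step 2: d() = 48 * 2 = 96, t() = 48 * 3 = 144.
Step 3: result = 96 + 144 = 240

The answer is 240.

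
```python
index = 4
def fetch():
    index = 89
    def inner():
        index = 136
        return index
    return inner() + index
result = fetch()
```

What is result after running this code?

Step 1: fetch() has local index = 89. inner() has local index = 136.
Step 2: inner() returns its local index = 136.
Step 3: fetch() returns 136 + its own index (89) = 225

The answer is 225.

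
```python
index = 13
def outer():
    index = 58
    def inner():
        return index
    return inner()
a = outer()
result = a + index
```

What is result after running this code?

Step 1: outer() has local index = 58. inner() reads from enclosing.
Step 2: outer() returns 58. Global index = 13 unchanged.
Step 3: result = 58 + 13 = 71

The answer is 71.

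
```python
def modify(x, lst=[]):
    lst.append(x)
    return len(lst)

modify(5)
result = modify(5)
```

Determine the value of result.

Step 1: Mutable default list persists between calls.
Step 2: First call: lst = [5], len = 1. Second call: lst = [5, 5], len = 2.
Step 3: result = 2

The answer is 2.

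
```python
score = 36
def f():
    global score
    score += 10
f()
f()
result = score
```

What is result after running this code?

Step 1: score = 36.
Step 2: First f(): score = 36 + 10 = 46.
Step 3: Second f(): score = 46 + 10 = 56. result = 56

The answer is 56.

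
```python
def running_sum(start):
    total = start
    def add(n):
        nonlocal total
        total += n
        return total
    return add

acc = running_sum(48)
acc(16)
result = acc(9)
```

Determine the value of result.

Step 1: running_sum(48) creates closure with total = 48.
Step 2: First acc(16): total = 48 + 16 = 64.
Step 3: Second acc(9): total = 64 + 9 = 73. result = 73

The answer is 73.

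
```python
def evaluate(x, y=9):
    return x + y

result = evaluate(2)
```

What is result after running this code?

Step 1: evaluate(2) uses default y = 9.
Step 2: Returns 2 + 9 = 11.
Step 3: result = 11

The answer is 11.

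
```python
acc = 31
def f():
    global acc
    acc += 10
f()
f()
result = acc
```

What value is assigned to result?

Step 1: acc = 31.
Step 2: First f(): acc = 31 + 10 = 41.
Step 3: Second f(): acc = 41 + 10 = 51. result = 51

The answer is 51.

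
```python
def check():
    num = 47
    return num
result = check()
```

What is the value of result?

Step 1: check() defines num = 47 in its local scope.
Step 2: return num finds the local variable num = 47.
Step 3: result = 47

The answer is 47.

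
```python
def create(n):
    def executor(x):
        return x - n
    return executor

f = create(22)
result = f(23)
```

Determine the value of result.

Step 1: create(22) creates a closure capturing n = 22.
Step 2: f(23) computes 23 - 22 = 1.
Step 3: result = 1

The answer is 1.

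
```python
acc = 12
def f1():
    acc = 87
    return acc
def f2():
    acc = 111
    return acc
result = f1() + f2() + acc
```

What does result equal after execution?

Step 1: Each function shadows global acc with its own local.
Step 2: f1() returns 87, f2() returns 111.
Step 3: Global acc = 12 is unchanged. result = 87 + 111 + 12 = 210

The answer is 210.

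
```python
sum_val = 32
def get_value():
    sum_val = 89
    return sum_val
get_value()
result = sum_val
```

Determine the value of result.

Step 1: sum_val = 32 globally.
Step 2: get_value() creates a LOCAL sum_val = 89 (no global keyword!).
Step 3: The global sum_val is unchanged. result = 32

The answer is 32.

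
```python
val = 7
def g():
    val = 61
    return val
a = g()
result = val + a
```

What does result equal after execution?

Step 1: Global val = 7. g() returns local val = 61.
Step 2: a = 61. Global val still = 7.
Step 3: result = 7 + 61 = 68

The answer is 68.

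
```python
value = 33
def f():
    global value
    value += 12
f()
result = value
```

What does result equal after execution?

Step 1: value = 33 globally.
Step 2: f() modifies global value: value += 12 = 45.
Step 3: result = 45

The answer is 45.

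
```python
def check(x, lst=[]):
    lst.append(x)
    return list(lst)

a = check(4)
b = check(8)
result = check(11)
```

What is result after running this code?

Step 1: Default list is shared. list() creates copies for return values.
Step 2: Internal list grows: [4] -> [4, 8] -> [4, 8, 11].
Step 3: result = [4, 8, 11]

The answer is [4, 8, 11].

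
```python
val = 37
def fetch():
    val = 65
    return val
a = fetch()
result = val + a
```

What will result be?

Step 1: Global val = 37. fetch() returns local val = 65.
Step 2: a = 65. Global val still = 37.
Step 3: result = 37 + 65 = 102

The answer is 102.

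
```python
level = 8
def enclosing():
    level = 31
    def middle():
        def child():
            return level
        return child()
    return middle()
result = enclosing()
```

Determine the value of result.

Step 1: enclosing() defines level = 31. middle() and child() have no local level.
Step 2: child() checks local (none), enclosing middle() (none), enclosing enclosing() and finds level = 31.
Step 3: result = 31

The answer is 31.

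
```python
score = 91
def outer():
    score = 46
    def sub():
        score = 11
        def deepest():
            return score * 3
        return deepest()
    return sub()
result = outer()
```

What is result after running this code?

Step 1: deepest() looks up score through LEGB: not local, finds score = 11 in enclosing sub().
Step 2: Returns 11 * 3 = 33.
Step 3: result = 33

The answer is 33.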